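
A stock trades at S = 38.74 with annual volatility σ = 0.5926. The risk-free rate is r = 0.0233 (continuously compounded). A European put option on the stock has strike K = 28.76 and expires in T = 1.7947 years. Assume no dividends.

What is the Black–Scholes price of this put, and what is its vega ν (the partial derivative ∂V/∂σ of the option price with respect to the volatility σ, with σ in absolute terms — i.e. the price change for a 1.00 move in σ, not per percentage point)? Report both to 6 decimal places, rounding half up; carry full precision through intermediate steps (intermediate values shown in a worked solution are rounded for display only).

price = 5.519225
ν = 14.734184

σ√T = 0.5926·√1.7947 = 0.793885
d₁ = (ln(S/K) + (r+σ²/2)T) / (σ√T) = (ln(38.74/28.76) + (0.0233+0.5926²/2)·1.7947) / 0.793885 = (0.297887 + 0.356943) / 0.793885 = 0.824843
d₂ = d₁ − σ√T = 0.824843 − 0.793885 = 0.030958
e^{−rT} = e^{−0.0233·1.7947} = 0.959046
N(−d₁) = 0.204730,  N(−d₂) = 0.487652
Put price V = K·e^{−rT}·N(−d₂) − S·N(−d₁) = 13.450482 − 7.931256 = 5.519225
φ(d₁) = (1/√(2π))·e^{−d₁²/2} = 0.283903
ν = S·φ(d₁)·√T = 14.734184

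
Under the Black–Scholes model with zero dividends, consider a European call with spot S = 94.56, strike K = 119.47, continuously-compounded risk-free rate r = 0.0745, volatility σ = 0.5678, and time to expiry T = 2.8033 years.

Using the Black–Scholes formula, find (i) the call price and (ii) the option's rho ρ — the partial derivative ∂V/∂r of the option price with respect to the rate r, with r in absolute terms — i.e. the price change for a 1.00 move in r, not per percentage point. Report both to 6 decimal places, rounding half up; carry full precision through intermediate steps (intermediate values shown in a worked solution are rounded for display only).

σ√T = 0.5678·√2.8033 = 0.950671
d₁ = (ln(S/K) + (r+σ²/2)T) / (σ√T) = (ln(94.56/119.47) + (0.0745+0.5678²/2)·2.8033) / 0.950671 = (-0.233831 + 0.660733) / 0.950671 = 0.449054
d₂ = d₁ − σ√T = 0.449054 − 0.950671 = -0.501617
e^{−rT} = e^{−0.0745·2.8033} = 0.811520
N(d₁) = 0.673304,  N(d₂) = 0.307969
Call price V = S·N(d₁) − K·e^{−rT}·N(d₂) = 63.667596 − 29.858271 = 33.809325
ρ = K·T·e^{−rT}·N(d₂) = 83.701691

price = 33.809325
ρ = 83.701691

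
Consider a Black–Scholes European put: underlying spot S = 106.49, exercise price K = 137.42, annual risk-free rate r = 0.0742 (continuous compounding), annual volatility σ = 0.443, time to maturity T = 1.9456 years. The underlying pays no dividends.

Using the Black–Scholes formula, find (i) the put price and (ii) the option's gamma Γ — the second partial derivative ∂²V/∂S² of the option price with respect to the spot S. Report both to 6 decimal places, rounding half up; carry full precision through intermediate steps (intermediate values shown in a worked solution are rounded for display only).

σ√T = 0.443·√1.9456 = 0.617918
d₁ = (ln(S/K) + (r+σ²/2)T) / (σ√T) = (ln(106.49/137.42) + (0.0742+0.443²/2)·1.9456) / 0.617918 = (-0.254991 + 0.335275) / 0.617918 = 0.129926
d₂ = d₁ − σ√T = 0.129926 − 0.617918 = -0.487991
e^{−rT} = e^{−0.0742·1.9456} = 0.865573
N(−d₁) = 0.448312,  N(−d₂) = 0.687222
Put price V = K·e^{−rT}·N(−d₂) − S·N(−d₁) = 81.743026 − 47.740786 = 34.002240
φ(d₁) = (1/√(2π))·e^{−d₁²/2} = 0.395589
Γ = φ(d₁) / (S·σ·√T) = 0.006012

price = 34.002240
Γ = 0.006012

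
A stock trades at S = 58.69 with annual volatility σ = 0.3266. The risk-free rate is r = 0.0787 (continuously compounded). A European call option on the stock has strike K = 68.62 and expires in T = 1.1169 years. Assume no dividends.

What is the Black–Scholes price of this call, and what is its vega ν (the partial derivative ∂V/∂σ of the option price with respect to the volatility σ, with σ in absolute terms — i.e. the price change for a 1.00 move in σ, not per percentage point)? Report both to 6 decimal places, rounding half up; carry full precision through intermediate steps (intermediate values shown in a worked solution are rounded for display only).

price = 6.409815
ν = 24.736525

σ√T = 0.3266·√1.1169 = 0.345162
d₁ = (ln(S/K) + (r+σ²/2)T) / (σ√T) = (ln(58.69/68.62) + (0.0787+0.3266²/2)·1.1169) / 0.345162 = (-0.156315 + 0.147469) / 0.345162 = -0.025629
d₂ = d₁ − σ√T = -0.025629 − 0.345162 = -0.370791
e^{−rT} = e^{−0.0787·1.1169} = 0.915852
N(d₁) = 0.489777,  N(d₂) = 0.355397
Call price V = S·N(d₁) − K·e^{−rT}·N(d₂) = 28.744991 − 22.335176 = 6.409815
φ(d₁) = (1/√(2π))·e^{−d₁²/2} = 0.398811
ν = S·φ(d₁)·√T = 24.736525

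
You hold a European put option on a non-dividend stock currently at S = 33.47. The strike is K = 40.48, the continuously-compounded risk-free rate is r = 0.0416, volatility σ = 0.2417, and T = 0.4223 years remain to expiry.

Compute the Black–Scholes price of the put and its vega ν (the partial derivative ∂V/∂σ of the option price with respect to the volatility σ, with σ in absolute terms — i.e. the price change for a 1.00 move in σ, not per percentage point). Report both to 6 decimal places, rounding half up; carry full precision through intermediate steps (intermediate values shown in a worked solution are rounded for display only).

σ√T = 0.2417·√0.4223 = 0.157068
d₁ = (ln(S/K) + (r+σ²/2)T) / (σ√T) = (ln(33.47/40.48) + (0.0416+0.2417²/2)·0.4223) / 0.157068 = (-0.190159 + 0.029903) / 0.157068 = -1.020296
d₂ = d₁ − σ√T = -1.020296 − 0.157068 = -1.177364
e^{−rT} = e^{−0.0416·0.4223} = 0.982586
N(−d₁) = 0.846206,  N(−d₂) = 0.880475
Put price V = K·e^{−rT}·N(−d₂) − S·N(−d₁) = 35.020950 − 28.322514 = 6.698435
φ(d₁) = (1/√(2π))·e^{−d₁²/2} = 0.237060
ν = S·φ(d₁)·√T = 5.156145

price = 6.698435
ν = 5.156145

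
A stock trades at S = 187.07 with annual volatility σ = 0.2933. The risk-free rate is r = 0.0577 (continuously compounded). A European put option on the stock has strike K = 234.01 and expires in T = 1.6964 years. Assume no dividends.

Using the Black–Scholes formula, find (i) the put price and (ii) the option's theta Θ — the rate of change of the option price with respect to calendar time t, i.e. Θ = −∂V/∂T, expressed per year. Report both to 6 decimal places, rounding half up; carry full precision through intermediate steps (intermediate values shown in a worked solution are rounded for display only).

price = 44.407373
Θ = 0.232784

σ√T = 0.2933·√1.6964 = 0.382011
d₁ = (ln(S/K) + (r+σ²/2)T) / (σ√T) = (ln(187.07/234.01) + (0.0577+0.2933²/2)·1.6964) / 0.382011 = (-0.223881 + 0.170849) / 0.382011 = -0.138824
d₂ = d₁ − σ√T = -0.138824 − 0.382011 = -0.520835
e^{−rT} = e^{−0.0577·1.6964} = 0.906756
N(−d₁) = 0.555205,  N(−d₂) = 0.698759
Put price V = K·e^{−rT}·N(−d₂) − S·N(−d₁) = 148.269653 − 103.862280 = 44.407373
φ(d₁) = (1/√(2π))·e^{−d₁²/2} = 0.395117
Θ = −S·φ(d₁)·σ/(2√T) + r·K·e^{−rT}·N(−d₂) = −8.322375 + 8.555159 = 0.232784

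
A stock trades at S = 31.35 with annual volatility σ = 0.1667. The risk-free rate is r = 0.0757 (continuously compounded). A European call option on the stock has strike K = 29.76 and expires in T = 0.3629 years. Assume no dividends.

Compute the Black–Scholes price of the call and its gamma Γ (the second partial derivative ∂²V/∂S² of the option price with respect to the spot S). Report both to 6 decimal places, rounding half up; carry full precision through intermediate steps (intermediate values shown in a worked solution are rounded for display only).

price = 2.765084
Γ = 0.088893

σ√T = 0.1667·√0.3629 = 0.100422
d₁ = (ln(S/K) + (r+σ²/2)T) / (σ√T) = (ln(31.35/29.76) + (0.0757+0.1667²/2)·0.3629) / 0.100422 = (0.052049 + 0.032514) / 0.100422 = 0.842075
d₂ = d₁ − σ√T = 0.842075 − 0.100422 = 0.741653
e^{−rT} = e^{−0.0757·0.3629} = 0.972902
N(d₁) = 0.800127,  N(d₂) = 0.770851
Call price V = S·N(d₁) − K·e^{−rT}·N(d₂) = 25.083980 − 22.318896 = 2.765084
φ(d₁) = (1/√(2π))·e^{−d₁²/2} = 0.279855
Γ = φ(d₁) / (S·σ·√T) = 0.088893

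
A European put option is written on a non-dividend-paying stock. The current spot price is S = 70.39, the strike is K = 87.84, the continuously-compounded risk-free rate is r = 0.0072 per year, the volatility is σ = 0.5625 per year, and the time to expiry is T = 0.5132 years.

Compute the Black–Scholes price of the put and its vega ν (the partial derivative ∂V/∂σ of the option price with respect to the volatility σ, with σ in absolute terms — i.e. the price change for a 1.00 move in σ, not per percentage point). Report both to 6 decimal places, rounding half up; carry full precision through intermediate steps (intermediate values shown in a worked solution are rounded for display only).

σ√T = 0.5625·√0.5132 = 0.402964
d₁ = (ln(S/K) + (r+σ²/2)T) / (σ√T) = (ln(70.39/87.84) + (0.0072+0.5625²/2)·0.5132) / 0.402964 = (-0.221466 + 0.084885) / 0.402964 = -0.338941
d₂ = d₁ − σ√T = -0.338941 − 0.402964 = -0.741905
e^{−rT} = e^{−0.0072·0.5132} = 0.996312
N(−d₁) = 0.632673,  N(−d₂) = 0.770927
Put price V = K·e^{−rT}·N(−d₂) − S·N(−d₁) = 67.468506 − 44.533846 = 22.934660
φ(d₁) = (1/√(2π))·e^{−d₁²/2} = 0.376673
ν = S·φ(d₁)·√T = 18.994080

price = 22.934660
ν = 18.994080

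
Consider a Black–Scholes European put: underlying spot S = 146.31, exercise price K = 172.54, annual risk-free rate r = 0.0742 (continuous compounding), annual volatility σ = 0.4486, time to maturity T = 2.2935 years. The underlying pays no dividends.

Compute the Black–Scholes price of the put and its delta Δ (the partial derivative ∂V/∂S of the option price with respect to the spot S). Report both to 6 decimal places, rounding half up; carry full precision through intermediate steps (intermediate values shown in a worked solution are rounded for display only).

σ√T = 0.4486·√2.2935 = 0.679374
d₁ = (ln(S/K) + (r+σ²/2)T) / (σ√T) = (ln(146.31/172.54) + (0.0742+0.4486²/2)·2.2935) / 0.679374 = (-0.164901 + 0.400952) / 0.679374 = 0.347453
d₂ = d₁ − σ√T = 0.347453 − 0.679374 = -0.331920
e^{−rT} = e^{−0.0742·2.2935} = 0.843515
N(−d₁) = 0.364125,  N(−d₂) = 0.630025
Put price V = K·e^{−rT}·N(−d₂) − S·N(−d₁) = 91.693925 − 53.275195 = 38.418729
Δ = −N(−d₁) = -0.364125

price = 38.418729
Δ = -0.364125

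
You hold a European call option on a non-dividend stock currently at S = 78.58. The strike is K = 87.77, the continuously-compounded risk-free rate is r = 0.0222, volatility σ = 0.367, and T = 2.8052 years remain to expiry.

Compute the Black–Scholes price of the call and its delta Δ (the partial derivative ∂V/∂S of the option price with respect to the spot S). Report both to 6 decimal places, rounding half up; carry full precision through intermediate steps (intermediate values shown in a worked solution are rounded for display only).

σ√T = 0.367·√2.8052 = 0.614678
d₁ = (ln(S/K) + (r+σ²/2)T) / (σ√T) = (ln(78.58/87.77) + (0.0222+0.367²/2)·2.8052) / 0.614678 = (-0.110603 + 0.251190) / 0.614678 = 0.228717
d₂ = d₁ − σ√T = 0.228717 − 0.614678 = -0.385961
e^{−rT} = e^{−0.0222·2.8052} = 0.939624
N(d₁) = 0.590456,  N(d₂) = 0.349763
Call price V = S·N(d₁) − K·e^{−rT}·N(d₂) = 46.398012 − 28.845217 = 17.552795
Δ = N(d₁) = 0.590456

price = 17.552795
Δ = 0.590456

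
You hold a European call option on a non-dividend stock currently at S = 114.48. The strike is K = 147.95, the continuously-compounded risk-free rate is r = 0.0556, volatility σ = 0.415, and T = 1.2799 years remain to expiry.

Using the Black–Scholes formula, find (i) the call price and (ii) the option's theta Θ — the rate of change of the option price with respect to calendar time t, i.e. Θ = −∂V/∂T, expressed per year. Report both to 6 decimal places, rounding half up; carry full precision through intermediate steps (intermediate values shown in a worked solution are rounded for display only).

price = 13.517470
Θ = -10.296705

σ√T = 0.415·√1.2799 = 0.469501
d₁ = (ln(S/K) + (r+σ²/2)T) / (σ√T) = (ln(114.48/147.95) + (0.0556+0.415²/2)·1.2799) / 0.469501 = (-0.256474 + 0.181378) / 0.469501 = -0.159950
d₂ = d₁ − σ√T = -0.159950 − 0.469501 = -0.629450
e^{−rT} = e^{−0.0556·1.2799} = 0.931311
N(d₁) = 0.436460,  N(d₂) = 0.264527
Call price V = S·N(d₁) − K·e^{−rT}·N(d₂) = 49.965986 − 36.448516 = 13.517470
φ(d₁) = (1/√(2π))·e^{−d₁²/2} = 0.393872
Θ = −S·φ(d₁)·σ/(2√T) − r·K·e^{−rT}·N(d₂) = −8.270167 − 2.026537 = -10.296705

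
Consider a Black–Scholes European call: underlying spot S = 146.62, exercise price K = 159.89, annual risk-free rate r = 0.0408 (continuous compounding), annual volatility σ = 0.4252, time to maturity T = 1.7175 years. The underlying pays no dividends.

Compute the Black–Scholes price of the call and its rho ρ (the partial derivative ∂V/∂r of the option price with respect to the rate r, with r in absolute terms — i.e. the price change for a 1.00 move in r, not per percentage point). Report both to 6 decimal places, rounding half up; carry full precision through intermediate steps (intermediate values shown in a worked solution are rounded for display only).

σ√T = 0.4252·√1.7175 = 0.557239
d₁ = (ln(S/K) + (r+σ²/2)T) / (σ√T) = (ln(146.62/159.89) + (0.0408+0.4252²/2)·1.7175) / 0.557239 = (-0.086642 + 0.225332) / 0.557239 = 0.248888
d₂ = d₁ − σ√T = 0.248888 − 0.557239 = -0.308352
e^{−rT} = e^{−0.0408·1.7175} = 0.932325
N(d₁) = 0.598276,  N(d₂) = 0.378907
Call price V = S·N(d₁) − K·e^{−rT}·N(d₂) = 87.719242 − 56.483503 = 31.235739
ρ = K·T·e^{−rT}·N(d₂) = 97.010416

price = 31.235739
ρ = 97.010416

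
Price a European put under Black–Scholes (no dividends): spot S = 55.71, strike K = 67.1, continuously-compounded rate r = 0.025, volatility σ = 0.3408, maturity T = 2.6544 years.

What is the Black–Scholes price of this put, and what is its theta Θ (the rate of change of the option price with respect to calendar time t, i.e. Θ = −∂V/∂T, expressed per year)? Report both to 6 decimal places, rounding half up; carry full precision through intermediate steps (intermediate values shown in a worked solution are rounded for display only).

σ√T = 0.3408·√2.6544 = 0.555243
d₁ = (ln(S/K) + (r+σ²/2)T) / (σ√T) = (ln(55.71/67.1) + (0.025+0.3408²/2)·2.6544) / 0.555243 = (-0.186024 + 0.220507) / 0.555243 = 0.062104
d₂ = d₁ − σ√T = 0.062104 − 0.555243 = -0.493139
e^{−rT} = e^{−0.025·2.6544} = 0.935794
N(−d₁) = 0.475240,  N(−d₂) = 0.689043
Put price V = K·e^{−rT}·N(−d₂) − S·N(−d₁) = 43.266210 − 26.475621 = 16.790589
φ(d₁) = (1/√(2π))·e^{−d₁²/2} = 0.398174
Θ = −S·φ(d₁)·σ/(2√T) + r·K·e^{−rT}·N(−d₂) = −2.320022 + 1.081655 = -1.238367

price = 16.790589
Θ = -1.238367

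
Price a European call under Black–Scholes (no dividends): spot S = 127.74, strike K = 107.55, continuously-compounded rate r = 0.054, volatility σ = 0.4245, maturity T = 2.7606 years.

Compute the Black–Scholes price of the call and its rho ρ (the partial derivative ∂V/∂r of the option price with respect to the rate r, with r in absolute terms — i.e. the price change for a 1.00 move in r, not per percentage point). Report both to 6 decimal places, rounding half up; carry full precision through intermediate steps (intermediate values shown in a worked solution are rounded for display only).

σ√T = 0.4245·√2.7606 = 0.705309
d₁ = (ln(S/K) + (r+σ²/2)T) / (σ√T) = (ln(127.74/107.55) + (0.054+0.4245²/2)·2.7606) / 0.705309 = (0.172041 + 0.397803) / 0.705309 = 0.807935
d₂ = d₁ − σ√T = 0.807935 − 0.705309 = 0.102626
e^{−rT} = e^{−0.054·2.7606} = 0.861507
N(d₁) = 0.790436,  N(d₂) = 0.540870
Call price V = S·N(d₁) − K·e^{−rT}·N(d₂) = 100.970297 − 50.114348 = 50.855949
ρ = K·T·e^{−rT}·N(d₂) = 138.345669

price = 50.855949
ρ = 138.345669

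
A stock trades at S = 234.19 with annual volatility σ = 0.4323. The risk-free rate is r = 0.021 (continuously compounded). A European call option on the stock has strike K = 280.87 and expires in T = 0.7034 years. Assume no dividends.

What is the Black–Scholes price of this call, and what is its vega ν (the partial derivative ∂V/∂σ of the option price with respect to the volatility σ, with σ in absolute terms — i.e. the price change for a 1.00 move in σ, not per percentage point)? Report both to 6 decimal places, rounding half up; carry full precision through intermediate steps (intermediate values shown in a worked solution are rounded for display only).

σ√T = 0.4323·√0.7034 = 0.362565
d₁ = (ln(S/K) + (r+σ²/2)T) / (σ√T) = (ln(234.19/280.87) + (0.021+0.4323²/2)·0.7034) / 0.362565 = (-0.181759 + 0.080498) / 0.362565 = -0.279290
d₂ = d₁ − σ√T = -0.279290 − 0.362565 = -0.641856
e^{−rT} = e^{−0.021·0.7034} = 0.985337
N(d₁) = 0.390011,  N(d₂) = 0.260484
Call price V = S·N(d₁) − K·e^{−rT}·N(d₂) = 91.336704 − 72.089239 = 19.247465
φ(d₁) = (1/√(2π))·e^{−d₁²/2} = 0.383682
ν = S·φ(d₁)·√T = 75.360101

price = 19.247465
ν = 75.360101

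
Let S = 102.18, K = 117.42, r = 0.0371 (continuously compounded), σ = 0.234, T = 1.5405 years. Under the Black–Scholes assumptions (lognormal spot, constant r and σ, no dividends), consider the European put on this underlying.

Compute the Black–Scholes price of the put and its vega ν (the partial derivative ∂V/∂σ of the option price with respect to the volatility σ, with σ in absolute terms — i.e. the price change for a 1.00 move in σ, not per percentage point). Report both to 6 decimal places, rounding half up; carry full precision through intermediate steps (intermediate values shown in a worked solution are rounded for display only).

price = 17.141401
ν = 50.124600

σ√T = 0.234·√1.5405 = 0.290434
d₁ = (ln(S/K) + (r+σ²/2)T) / (σ√T) = (ln(102.18/117.42) + (0.0371+0.234²/2)·1.5405) / 0.290434 = (-0.139021 + 0.099328) / 0.290434 = -0.136668
d₂ = d₁ − σ√T = -0.136668 − 0.290434 = -0.427101
e^{−rT} = e^{−0.0371·1.5405} = 0.944450
N(−d₁) = 0.554353,  N(−d₂) = 0.665347
Put price V = K·e^{−rT}·N(−d₂) − S·N(−d₁) = 73.785225 − 56.643824 = 17.141401
φ(d₁) = (1/√(2π))·e^{−d₁²/2} = 0.395234
ν = S·φ(d₁)·√T = 50.124600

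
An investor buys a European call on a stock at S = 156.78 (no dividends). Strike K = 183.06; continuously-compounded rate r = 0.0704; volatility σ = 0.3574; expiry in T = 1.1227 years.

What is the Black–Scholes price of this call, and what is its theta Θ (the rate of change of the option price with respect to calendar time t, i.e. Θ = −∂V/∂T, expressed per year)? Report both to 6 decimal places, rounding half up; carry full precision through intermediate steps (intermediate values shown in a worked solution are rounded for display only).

price = 18.773769
Θ = -14.695726

σ√T = 0.3574·√1.1227 = 0.378692
d₁ = (ln(S/K) + (r+σ²/2)T) / (σ√T) = (ln(156.78/183.06) + (0.0704+0.3574²/2)·1.1227) / 0.378692 = (-0.154970 + 0.150742) / 0.378692 = -0.011166
d₂ = d₁ − σ√T = -0.011166 − 0.378692 = -0.389858
e^{−rT} = e^{−0.0704·1.1227} = 0.924005
N(d₁) = 0.495546,  N(d₂) = 0.348321
Call price V = S·N(d₁) − K·e^{−rT}·N(d₂) = 77.691632 − 58.917862 = 18.773769
φ(d₁) = (1/√(2π))·e^{−d₁²/2} = 0.398917
Θ = −S·φ(d₁)·σ/(2√T) − r·K·e^{−rT}·N(d₂) = −10.547908 − 4.147817 = -14.695726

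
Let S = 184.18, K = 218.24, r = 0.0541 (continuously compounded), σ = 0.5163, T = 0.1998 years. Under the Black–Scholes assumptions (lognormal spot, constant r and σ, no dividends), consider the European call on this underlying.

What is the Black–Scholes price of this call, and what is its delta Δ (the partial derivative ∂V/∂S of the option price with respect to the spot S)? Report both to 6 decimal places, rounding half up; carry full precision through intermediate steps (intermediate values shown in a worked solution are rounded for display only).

σ√T = 0.5163·√0.1998 = 0.230781
d₁ = (ln(S/K) + (r+σ²/2)T) / (σ√T) = (ln(184.18/218.24) + (0.0541+0.5163²/2)·0.1998) / 0.230781 = (-0.169682 + 0.037439) / 0.230781 = -0.573023
d₂ = d₁ − σ√T = -0.573023 − 0.230781 = -0.803804
e^{−rT} = e^{−0.0541·0.1998} = 0.989249
N(d₁) = 0.283315,  N(d₂) = 0.210755
Call price V = S·N(d₁) − K·e^{−rT}·N(d₂) = 52.180882 − 45.500710 = 6.680172
Δ = N(d₁) = 0.283315

price = 6.680172
Δ = 0.283315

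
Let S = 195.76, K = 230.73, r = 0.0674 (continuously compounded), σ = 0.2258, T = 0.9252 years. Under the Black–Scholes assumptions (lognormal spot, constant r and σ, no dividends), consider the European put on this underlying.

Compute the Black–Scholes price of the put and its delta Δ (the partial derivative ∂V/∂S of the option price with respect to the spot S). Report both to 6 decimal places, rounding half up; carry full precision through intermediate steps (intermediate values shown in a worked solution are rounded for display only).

price = 30.270393
Δ = -0.640965

σ√T = 0.2258·√0.9252 = 0.217191
d₁ = (ln(S/K) + (r+σ²/2)T) / (σ√T) = (ln(195.76/230.73) + (0.0674+0.2258²/2)·0.9252) / 0.217191 = (-0.164359 + 0.085944) / 0.217191 = -0.361039
d₂ = d₁ − σ√T = -0.361039 − 0.217191 = -0.578230
e^{−rT} = e^{−0.0674·0.9252} = 0.939546
N(−d₁) = 0.640965,  N(−d₂) = 0.718445
Put price V = K·e^{−rT}·N(−d₂) − S·N(−d₁) = 155.745650 − 125.475257 = 30.270393
Δ = −N(−d₁) = -0.640965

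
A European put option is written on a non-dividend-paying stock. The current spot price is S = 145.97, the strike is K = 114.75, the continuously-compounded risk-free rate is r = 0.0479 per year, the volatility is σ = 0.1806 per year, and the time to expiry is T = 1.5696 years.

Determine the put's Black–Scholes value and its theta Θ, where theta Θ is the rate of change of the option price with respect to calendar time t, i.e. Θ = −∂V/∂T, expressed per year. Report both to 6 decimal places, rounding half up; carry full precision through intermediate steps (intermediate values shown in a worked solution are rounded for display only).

σ√T = 0.1806·√1.5696 = 0.226262
d₁ = (ln(S/K) + (r+σ²/2)T) / (σ√T) = (ln(145.97/114.75) + (0.0479+0.1806²/2)·1.5696) / 0.226262 = (0.240645 + 0.100781) / 0.226262 = 1.508985
d₂ = d₁ − σ√T = 1.508985 − 0.226262 = 1.282723
e^{−rT} = e^{−0.0479·1.5696} = 0.927573
N(−d₁) = 0.065651,  N(−d₂) = 0.099795
Put price V = K·e^{−rT}·N(−d₂) − S·N(−d₁) = 10.622041 − 9.583123 = 1.038918
φ(d₁) = (1/√(2π))·e^{−d₁²/2} = 0.127779
Θ = −S·φ(d₁)·σ/(2√T) + r·K·e^{−rT}·N(−d₂) = −1.344358 + 0.508796 = -0.835562

price = 1.038918
Θ = -0.835562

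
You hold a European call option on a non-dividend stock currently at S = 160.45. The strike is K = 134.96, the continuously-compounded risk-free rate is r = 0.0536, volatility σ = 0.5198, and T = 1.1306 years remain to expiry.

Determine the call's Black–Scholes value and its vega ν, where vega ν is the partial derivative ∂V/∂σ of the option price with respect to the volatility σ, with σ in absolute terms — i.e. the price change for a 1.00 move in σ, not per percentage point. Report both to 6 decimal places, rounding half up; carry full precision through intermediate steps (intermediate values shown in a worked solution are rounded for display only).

price = 50.677312
ν = 53.309311

σ√T = 0.5198·√1.1306 = 0.552702
d₁ = (ln(S/K) + (r+σ²/2)T) / (σ√T) = (ln(160.45/134.96) + (0.0536+0.5198²/2)·1.1306) / 0.552702 = (0.173004 + 0.213340) / 0.552702 = 0.699009
d₂ = d₁ − σ√T = 0.699009 − 0.552702 = 0.146308
e^{−rT} = e^{−0.0536·1.1306} = 0.941199
N(d₁) = 0.757727,  N(d₂) = 0.558161
Call price V = S·N(d₁) − K·e^{−rT}·N(d₂) = 121.577284 − 70.899972 = 50.677312
φ(d₁) = (1/√(2π))·e^{−d₁²/2} = 0.312470
ν = S·φ(d₁)·√T = 53.309311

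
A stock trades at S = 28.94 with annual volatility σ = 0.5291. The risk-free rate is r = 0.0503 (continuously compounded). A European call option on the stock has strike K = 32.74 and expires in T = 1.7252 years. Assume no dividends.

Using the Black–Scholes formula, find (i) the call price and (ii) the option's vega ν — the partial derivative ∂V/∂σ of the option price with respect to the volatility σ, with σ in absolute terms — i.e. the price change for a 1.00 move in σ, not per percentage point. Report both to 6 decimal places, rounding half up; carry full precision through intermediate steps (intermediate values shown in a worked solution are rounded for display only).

price = 7.482859
ν = 14.519584

σ√T = 0.5291·√1.7252 = 0.694956
d₁ = (ln(S/K) + (r+σ²/2)T) / (σ√T) = (ln(28.94/32.74) + (0.0503+0.5291²/2)·1.7252) / 0.694956 = (-0.123373 + 0.328260) / 0.694956 = 0.294820
d₂ = d₁ − σ√T = 0.294820 − 0.694956 = -0.400137
e^{−rT} = e^{−0.0503·1.7252} = 0.916881
N(d₁) = 0.615934,  N(d₂) = 0.344528
Call price V = S·N(d₁) − K·e^{−rT}·N(d₂) = 17.825136 − 10.342277 = 7.482859
φ(d₁) = (1/√(2π))·e^{−d₁²/2} = 0.381976
ν = S·φ(d₁)·√T = 14.519584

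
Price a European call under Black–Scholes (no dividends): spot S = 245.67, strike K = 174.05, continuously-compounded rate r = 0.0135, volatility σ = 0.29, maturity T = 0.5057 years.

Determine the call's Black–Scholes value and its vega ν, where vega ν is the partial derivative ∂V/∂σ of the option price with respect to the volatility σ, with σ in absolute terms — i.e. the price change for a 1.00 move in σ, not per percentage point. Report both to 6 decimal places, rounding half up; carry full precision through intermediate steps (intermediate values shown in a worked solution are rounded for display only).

σ√T = 0.29·√0.5057 = 0.206227
d₁ = (ln(S/K) + (r+σ²/2)T) / (σ√T) = (ln(245.67/174.05) + (0.0135+0.29²/2)·0.5057) / 0.206227 = (0.344647 + 0.028092) / 0.206227 = 1.807421
d₂ = d₁ − σ√T = 1.807421 − 0.206227 = 1.601195
e^{−rT} = e^{−0.0135·0.5057} = 0.993196
N(d₁) = 0.964652,  N(d₂) = 0.945333
Call price V = S·N(d₁) − K·e^{−rT}·N(d₂) = 236.985983 − 163.415781 = 73.570202
φ(d₁) = (1/√(2π))·e^{−d₁²/2} = 0.077900
ν = S·φ(d₁)·√T = 13.609373

price = 73.570202
ν = 13.609373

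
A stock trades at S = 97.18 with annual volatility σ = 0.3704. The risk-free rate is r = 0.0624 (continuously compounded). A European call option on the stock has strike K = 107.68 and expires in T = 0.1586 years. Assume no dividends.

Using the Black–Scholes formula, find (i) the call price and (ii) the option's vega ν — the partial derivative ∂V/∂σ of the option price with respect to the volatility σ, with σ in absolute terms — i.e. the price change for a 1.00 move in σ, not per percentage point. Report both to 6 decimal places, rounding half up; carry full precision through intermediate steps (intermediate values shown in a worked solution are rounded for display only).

σ√T = 0.3704·√0.1586 = 0.147510
d₁ = (ln(S/K) + (r+σ²/2)T) / (σ√T) = (ln(97.18/107.68) + (0.0624+0.3704²/2)·0.1586) / 0.147510 = (-0.102599 + 0.020776) / 0.147510 = -0.554691
d₂ = d₁ − σ√T = -0.554691 − 0.147510 = -0.702201
e^{−rT} = e^{−0.0624·0.1586} = 0.990152
N(d₁) = 0.289553,  N(d₂) = 0.241277
Call price V = S·N(d₁) − K·e^{−rT}·N(d₂) = 28.138770 − 25.724840 = 2.413930
φ(d₁) = (1/√(2π))·e^{−d₁²/2} = 0.342056
ν = S·φ(d₁)·√T = 13.238119

price = 2.413930
ν = 13.238119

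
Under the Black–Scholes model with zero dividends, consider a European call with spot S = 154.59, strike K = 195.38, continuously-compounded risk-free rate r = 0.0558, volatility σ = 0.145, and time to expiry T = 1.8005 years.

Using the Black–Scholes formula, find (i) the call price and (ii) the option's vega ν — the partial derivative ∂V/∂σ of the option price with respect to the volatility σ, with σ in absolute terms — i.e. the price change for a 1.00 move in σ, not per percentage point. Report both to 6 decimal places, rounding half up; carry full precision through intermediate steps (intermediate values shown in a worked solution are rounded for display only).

price = 4.682688
ν = 69.538311

σ√T = 0.145·√1.8005 = 0.194565
d₁ = (ln(S/K) + (r+σ²/2)T) / (σ√T) = (ln(154.59/195.38) + (0.0558+0.145²/2)·1.8005) / 0.194565 = (-0.234170 + 0.119396) / 0.194565 = -0.589902
d₂ = d₁ − σ√T = -0.589902 − 0.194565 = -0.784467
e^{−rT} = e^{−0.0558·1.8005} = 0.904414
N(d₁) = 0.277628,  N(d₂) = 0.216383
Call price V = S·N(d₁) − K·e^{−rT}·N(d₂) = 42.918532 − 38.235843 = 4.682688
φ(d₁) = (1/√(2π))·e^{−d₁²/2} = 0.335233
ν = S·φ(d₁)·√T = 69.538311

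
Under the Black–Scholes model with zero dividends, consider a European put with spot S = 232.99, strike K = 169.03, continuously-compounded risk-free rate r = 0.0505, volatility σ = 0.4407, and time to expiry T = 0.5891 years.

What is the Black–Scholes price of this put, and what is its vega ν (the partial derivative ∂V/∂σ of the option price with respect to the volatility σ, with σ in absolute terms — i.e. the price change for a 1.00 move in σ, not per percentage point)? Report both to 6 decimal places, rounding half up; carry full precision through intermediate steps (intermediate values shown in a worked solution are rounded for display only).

σ√T = 0.4407·√0.5891 = 0.338250
d₁ = (ln(S/K) + (r+σ²/2)T) / (σ√T) = (ln(232.99/169.03) + (0.0505+0.4407²/2)·0.5891) / 0.338250 = (0.320919 + 0.086956) / 0.338250 = 1.205841
d₂ = d₁ − σ√T = 1.205841 − 0.338250 = 0.867591
e^{−rT} = e^{−0.0505·0.5891} = 0.970689
N(−d₁) = 0.113939,  N(−d₂) = 0.192809
Put price V = K·e^{−rT}·N(−d₂) − S·N(−d₁) = 31.635267 − 26.546761 = 5.088505
φ(d₁) = (1/√(2π))·e^{−d₁²/2} = 0.192827
ν = S·φ(d₁)·√T = 34.482489

price = 5.088505
ν = 34.482489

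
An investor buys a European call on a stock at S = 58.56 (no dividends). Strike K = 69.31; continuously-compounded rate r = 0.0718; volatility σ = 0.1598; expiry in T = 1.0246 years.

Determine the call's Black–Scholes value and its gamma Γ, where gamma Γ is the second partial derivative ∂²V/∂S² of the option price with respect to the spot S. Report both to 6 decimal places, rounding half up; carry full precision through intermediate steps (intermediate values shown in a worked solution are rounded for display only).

price = 1.707749
Γ = 0.037051

σ√T = 0.1598·√1.0246 = 0.161754
d₁ = (ln(S/K) + (r+σ²/2)T) / (σ√T) = (ln(58.56/69.31) + (0.0718+0.1598²/2)·1.0246) / 0.161754 = (-0.168537 + 0.086648) / 0.161754 = -0.506257
d₂ = d₁ − σ√T = -0.506257 − 0.161754 = -0.668011
e^{−rT} = e^{−0.0718·1.0246} = 0.929075
N(d₁) = 0.306338,  N(d₂) = 0.252063
Call price V = S·N(d₁) − K·e^{−rT}·N(d₂) = 17.939155 − 16.231406 = 1.707749
φ(d₁) = (1/√(2π))·e^{−d₁²/2} = 0.350959
Γ = φ(d₁) / (S·σ·√T) = 0.037051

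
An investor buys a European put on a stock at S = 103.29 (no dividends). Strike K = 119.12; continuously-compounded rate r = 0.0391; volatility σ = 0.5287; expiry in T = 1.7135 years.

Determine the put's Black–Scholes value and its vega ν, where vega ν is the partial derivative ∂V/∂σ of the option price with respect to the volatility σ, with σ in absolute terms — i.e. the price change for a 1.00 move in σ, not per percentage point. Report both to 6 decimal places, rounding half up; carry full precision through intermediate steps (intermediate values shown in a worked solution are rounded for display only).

σ√T = 0.5287·√1.7135 = 0.692072
d₁ = (ln(S/K) + (r+σ²/2)T) / (σ√T) = (ln(103.29/119.12) + (0.0391+0.5287²/2)·1.7135) / 0.692072 = (-0.142591 + 0.306480) / 0.692072 = 0.236809
d₂ = d₁ − σ√T = 0.236809 − 0.692072 = -0.455263
e^{−rT} = e^{−0.0391·1.7135} = 0.935197
N(−d₁) = 0.406402,  N(−d₂) = 0.675540
Put price V = K·e^{−rT}·N(−d₂) − S·N(−d₁) = 75.255624 − 41.977310 = 33.278314
φ(d₁) = (1/√(2π))·e^{−d₁²/2} = 0.387912
ν = S·φ(d₁)·√T = 52.448503

price = 33.278314
ν = 52.448503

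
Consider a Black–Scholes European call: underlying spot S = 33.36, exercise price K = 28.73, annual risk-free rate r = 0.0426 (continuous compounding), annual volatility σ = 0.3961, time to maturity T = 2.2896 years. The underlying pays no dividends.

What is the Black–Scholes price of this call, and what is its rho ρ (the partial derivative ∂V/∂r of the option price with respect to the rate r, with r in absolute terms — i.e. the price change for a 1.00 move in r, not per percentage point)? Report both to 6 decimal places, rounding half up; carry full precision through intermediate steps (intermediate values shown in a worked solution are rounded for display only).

price = 11.213893
ρ = 32.502380

σ√T = 0.3961·√2.2896 = 0.599356
d₁ = (ln(S/K) + (r+σ²/2)T) / (σ√T) = (ln(33.36/28.73) + (0.0426+0.3961²/2)·2.2896) / 0.599356 = (0.149416 + 0.277151) / 0.599356 = 0.711708
d₂ = d₁ − σ√T = 0.711708 − 0.599356 = 0.112352
e^{−rT} = e^{−0.0426·2.2896} = 0.907069
N(d₁) = 0.761677,  N(d₂) = 0.544728
Call price V = S·N(d₁) − K·e^{−rT}·N(d₂) = 25.409552 − 14.195659 = 11.213893
ρ = K·T·e^{−rT}·N(d₂) = 32.502380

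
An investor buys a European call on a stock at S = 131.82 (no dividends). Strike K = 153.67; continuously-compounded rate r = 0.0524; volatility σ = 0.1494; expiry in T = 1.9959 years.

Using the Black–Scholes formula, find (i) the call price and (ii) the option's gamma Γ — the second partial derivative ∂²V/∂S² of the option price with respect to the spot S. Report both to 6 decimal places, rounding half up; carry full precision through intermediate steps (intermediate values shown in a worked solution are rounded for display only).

price = 8.361747
Γ = 0.014226

σ√T = 0.1494·√1.9959 = 0.211067
d₁ = (ln(S/K) + (r+σ²/2)T) / (σ√T) = (ln(131.82/153.67) + (0.0524+0.1494²/2)·1.9959) / 0.211067 = (-0.153370 + 0.126860) / 0.211067 = -0.125602
d₂ = d₁ − σ√T = -0.125602 − 0.211067 = -0.336668
e^{−rT} = e^{−0.0524·1.9959} = 0.900698
N(d₁) = 0.450024,  N(d₂) = 0.368183
Call price V = S·N(d₁) − K·e^{−rT}·N(d₂) = 59.322118 − 50.960371 = 8.361747
φ(d₁) = (1/√(2π))·e^{−d₁²/2} = 0.395808
Γ = φ(d₁) / (S·σ·√T) = 0.014226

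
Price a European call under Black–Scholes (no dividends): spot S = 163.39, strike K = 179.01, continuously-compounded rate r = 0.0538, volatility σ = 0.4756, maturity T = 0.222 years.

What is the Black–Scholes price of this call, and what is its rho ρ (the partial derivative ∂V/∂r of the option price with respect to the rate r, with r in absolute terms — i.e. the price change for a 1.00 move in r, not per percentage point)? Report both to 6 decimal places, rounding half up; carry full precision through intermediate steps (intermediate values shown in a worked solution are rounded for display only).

price = 9.368254
ρ = 12.587193

σ√T = 0.4756·√0.222 = 0.224088
d₁ = (ln(S/K) + (r+σ²/2)T) / (σ√T) = (ln(163.39/179.01) + (0.0538+0.4756²/2)·0.222) / 0.224088 = (-0.091302 + 0.037051) / 0.224088 = -0.242094
d₂ = d₁ − σ√T = -0.242094 − 0.224088 = -0.466182
e^{−rT} = e^{−0.0538·0.222} = 0.988127
N(d₁) = 0.404354,  N(d₂) = 0.320543
Call price V = S·N(d₁) − K·e^{−rT}·N(d₂) = 66.067323 − 56.699069 = 9.368254
ρ = K·T·e^{−rT}·N(d₂) = 12.587193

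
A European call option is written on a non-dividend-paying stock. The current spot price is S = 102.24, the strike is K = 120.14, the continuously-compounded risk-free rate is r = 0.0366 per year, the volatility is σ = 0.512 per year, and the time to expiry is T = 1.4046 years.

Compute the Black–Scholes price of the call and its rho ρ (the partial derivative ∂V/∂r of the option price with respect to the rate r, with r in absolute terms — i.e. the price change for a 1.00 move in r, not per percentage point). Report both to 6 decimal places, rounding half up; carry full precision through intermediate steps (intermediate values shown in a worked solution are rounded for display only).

price = 20.260577
ρ = 50.331136

σ√T = 0.512·√1.4046 = 0.606801
d₁ = (ln(S/K) + (r+σ²/2)T) / (σ√T) = (ln(102.24/120.14) + (0.0366+0.512²/2)·1.4046) / 0.606801 = (-0.161335 + 0.235512) / 0.606801 = 0.122243
d₂ = d₁ − σ√T = 0.122243 − 0.606801 = -0.484558
e^{−rT} = e^{−0.0366·1.4046} = 0.949891
N(d₁) = 0.548647,  N(d₂) = 0.313995
Call price V = S·N(d₁) − K·e^{−rT}·N(d₂) = 56.093652 − 35.833074 = 20.260577
ρ = K·T·e^{−rT}·N(d₂) = 50.331136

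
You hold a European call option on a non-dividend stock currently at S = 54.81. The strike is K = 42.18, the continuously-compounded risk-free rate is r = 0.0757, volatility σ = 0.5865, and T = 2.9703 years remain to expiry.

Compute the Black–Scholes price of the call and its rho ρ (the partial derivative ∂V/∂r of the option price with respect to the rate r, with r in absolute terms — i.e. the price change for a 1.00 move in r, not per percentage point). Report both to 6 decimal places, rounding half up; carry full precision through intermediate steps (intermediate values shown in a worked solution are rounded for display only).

price = 29.417277
ρ = 49.078242

σ√T = 0.5865·√2.9703 = 1.010807
d₁ = (ln(S/K) + (r+σ²/2)T) / (σ√T) = (ln(54.81/42.18) + (0.0757+0.5865²/2)·2.9703) / 1.010807 = (0.261926 + 0.735717) / 1.010807 = 0.986977
d₂ = d₁ − σ√T = 0.986977 − 1.010807 = -0.023830
e^{−rT} = e^{−0.0757·2.9703} = 0.798635
N(d₁) = 0.838173,  N(d₂) = 0.490494
Call price V = S·N(d₁) − K·e^{−rT}·N(d₂) = 45.940269 − 16.522991 = 29.417277
ρ = K·T·e^{−rT}·N(d₂) = 49.078242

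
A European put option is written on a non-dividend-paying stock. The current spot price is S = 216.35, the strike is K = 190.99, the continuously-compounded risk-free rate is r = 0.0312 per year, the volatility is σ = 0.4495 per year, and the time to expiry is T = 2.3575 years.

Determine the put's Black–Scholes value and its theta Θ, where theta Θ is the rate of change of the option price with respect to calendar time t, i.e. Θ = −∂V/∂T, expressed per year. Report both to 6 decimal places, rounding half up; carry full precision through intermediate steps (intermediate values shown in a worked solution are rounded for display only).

price = 35.788510
Θ = -7.448938

σ√T = 0.4495·√2.3575 = 0.690169
d₁ = (ln(S/K) + (r+σ²/2)T) / (σ√T) = (ln(216.35/190.99) + (0.0312+0.4495²/2)·2.3575) / 0.690169 = (0.124676 + 0.311721) / 0.690169 = 0.632305
d₂ = d₁ − σ√T = 0.632305 − 0.690169 = -0.057865
e^{−rT} = e^{−0.0312·2.3575} = 0.929086
N(−d₁) = 0.263594,  N(−d₂) = 0.523072
Put price V = K·e^{−rT}·N(−d₂) − S·N(−d₁) = 92.817057 − 57.028547 = 35.788510
φ(d₁) = (1/√(2π))·e^{−d₁²/2} = 0.326657
Θ = −S·φ(d₁)·σ/(2√T) + r·K·e^{−rT}·N(−d₂) = −10.344830 + 2.895892 = -7.448938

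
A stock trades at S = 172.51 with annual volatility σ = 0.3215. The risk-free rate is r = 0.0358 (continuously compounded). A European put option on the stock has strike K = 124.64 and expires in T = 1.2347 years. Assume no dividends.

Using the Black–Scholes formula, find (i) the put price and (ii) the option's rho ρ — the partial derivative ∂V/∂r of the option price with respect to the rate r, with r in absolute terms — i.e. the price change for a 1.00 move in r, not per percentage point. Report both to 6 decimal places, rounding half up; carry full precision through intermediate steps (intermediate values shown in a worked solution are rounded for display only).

σ√T = 0.3215·√1.2347 = 0.357241
d₁ = (ln(S/K) + (r+σ²/2)T) / (σ√T) = (ln(172.51/124.64) + (0.0358+0.3215²/2)·1.2347) / 0.357241 = (0.325026 + 0.108013) / 0.357241 = 1.212174
d₂ = d₁ − σ√T = 1.212174 − 0.357241 = 0.854932
e^{−rT} = e^{−0.0358·1.2347} = 0.956760
N(−d₁) = 0.112723,  N(−d₂) = 0.196294
Put price V = K·e^{−rT}·N(−d₂) − S·N(−d₁) = 23.408214 − 19.445834 = 3.962380
ρ = −K·T·e^{−rT}·N(−d₂) = -28.902122

price = 3.962380
ρ = -28.902122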